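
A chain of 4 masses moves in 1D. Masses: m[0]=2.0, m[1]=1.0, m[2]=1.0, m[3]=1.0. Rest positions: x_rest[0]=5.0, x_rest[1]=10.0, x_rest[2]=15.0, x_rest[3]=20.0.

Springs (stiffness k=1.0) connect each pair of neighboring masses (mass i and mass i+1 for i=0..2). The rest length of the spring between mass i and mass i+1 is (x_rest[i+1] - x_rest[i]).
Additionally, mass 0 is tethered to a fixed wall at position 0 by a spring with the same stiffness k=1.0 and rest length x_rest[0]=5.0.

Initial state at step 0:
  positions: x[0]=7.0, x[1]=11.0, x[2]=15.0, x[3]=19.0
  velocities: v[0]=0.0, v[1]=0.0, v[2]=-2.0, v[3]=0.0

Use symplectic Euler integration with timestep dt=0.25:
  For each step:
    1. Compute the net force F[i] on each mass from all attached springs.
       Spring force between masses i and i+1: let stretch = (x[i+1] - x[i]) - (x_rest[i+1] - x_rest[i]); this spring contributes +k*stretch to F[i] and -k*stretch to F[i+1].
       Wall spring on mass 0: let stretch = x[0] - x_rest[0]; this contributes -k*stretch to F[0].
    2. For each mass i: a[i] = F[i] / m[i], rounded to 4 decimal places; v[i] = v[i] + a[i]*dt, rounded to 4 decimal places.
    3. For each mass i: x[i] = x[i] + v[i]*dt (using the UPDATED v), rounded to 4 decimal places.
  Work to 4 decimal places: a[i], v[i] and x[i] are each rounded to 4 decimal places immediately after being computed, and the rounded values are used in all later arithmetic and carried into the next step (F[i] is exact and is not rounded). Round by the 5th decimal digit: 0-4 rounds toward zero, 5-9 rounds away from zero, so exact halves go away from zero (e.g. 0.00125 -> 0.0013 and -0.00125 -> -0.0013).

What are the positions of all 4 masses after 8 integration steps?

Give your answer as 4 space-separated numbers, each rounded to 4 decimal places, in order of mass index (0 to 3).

Step 0: x=[7.0000 11.0000 15.0000 19.0000] v=[0.0000 0.0000 -2.0000 0.0000]
Step 1: x=[6.9063 11.0000 14.5000 19.0625] v=[-0.3750 0.0000 -2.0000 0.2500]
Step 2: x=[6.7247 10.9629 14.0664 19.1524] v=[-0.7266 -0.1484 -1.7344 0.3594]
Step 3: x=[6.4654 10.8549 13.7567 19.2369] v=[-1.0374 -0.4321 -1.2388 0.3379]
Step 4: x=[6.1412 10.6539 13.6082 19.2914] v=[-1.2969 -0.8040 -0.5942 0.2179]
Step 5: x=[5.7661 10.3555 13.6302 19.3032] v=[-1.5005 -1.1936 0.0880 0.0471]
Step 6: x=[5.3542 9.9749 13.8021 19.2729] v=[-1.6476 -1.5223 0.6876 -0.1212]
Step 7: x=[4.9194 9.5447 14.0767 19.2132] v=[-1.7393 -1.7207 1.0985 -0.2389]
Step 8: x=[4.4754 9.1087 14.3891 19.1450] v=[-1.7761 -1.7440 1.2496 -0.2730]

Answer: 4.4754 9.1087 14.3891 19.1450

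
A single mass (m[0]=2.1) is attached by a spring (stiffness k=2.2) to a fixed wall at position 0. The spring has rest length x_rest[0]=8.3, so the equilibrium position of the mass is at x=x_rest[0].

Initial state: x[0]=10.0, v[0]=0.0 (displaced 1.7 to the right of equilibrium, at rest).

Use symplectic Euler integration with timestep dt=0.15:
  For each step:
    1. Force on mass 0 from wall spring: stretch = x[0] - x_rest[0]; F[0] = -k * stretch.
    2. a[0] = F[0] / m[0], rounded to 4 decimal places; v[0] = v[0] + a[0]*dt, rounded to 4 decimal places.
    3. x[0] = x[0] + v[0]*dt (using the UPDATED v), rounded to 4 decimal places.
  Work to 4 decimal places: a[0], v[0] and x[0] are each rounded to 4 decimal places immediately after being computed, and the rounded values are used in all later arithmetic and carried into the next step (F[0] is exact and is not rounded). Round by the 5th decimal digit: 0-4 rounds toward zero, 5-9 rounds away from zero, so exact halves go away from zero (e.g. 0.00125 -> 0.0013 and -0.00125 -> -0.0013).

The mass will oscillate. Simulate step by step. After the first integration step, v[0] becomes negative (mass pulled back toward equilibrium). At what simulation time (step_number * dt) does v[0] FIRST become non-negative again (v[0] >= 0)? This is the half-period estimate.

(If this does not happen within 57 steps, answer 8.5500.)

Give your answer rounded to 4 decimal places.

Answer: 3.1500

Derivation:
Step 0: x=[10.0000] v=[0.0000]
Step 1: x=[9.9599] v=[-0.2672]
Step 2: x=[9.8807] v=[-0.5280]
Step 3: x=[9.7642] v=[-0.7764]
Step 4: x=[9.6132] v=[-1.0065]
Step 5: x=[9.4313] v=[-1.2129]
Step 6: x=[9.2227] v=[-1.3907]
Step 7: x=[8.9923] v=[-1.5357]
Step 8: x=[8.7456] v=[-1.6445]
Step 9: x=[8.4884] v=[-1.7145]
Step 10: x=[8.2268] v=[-1.7441]
Step 11: x=[7.9669] v=[-1.7326]
Step 12: x=[7.7149] v=[-1.6803]
Step 13: x=[7.4766] v=[-1.5884]
Step 14: x=[7.2578] v=[-1.4590]
Step 15: x=[7.0635] v=[-1.2952]
Step 16: x=[6.8984] v=[-1.1009]
Step 17: x=[6.7663] v=[-0.8807]
Step 18: x=[6.6703] v=[-0.6397]
Step 19: x=[6.6128] v=[-0.3836]
Step 20: x=[6.5950] v=[-0.1185]
Step 21: x=[6.6174] v=[0.1494]
First v>=0 after going negative at step 21, time=3.1500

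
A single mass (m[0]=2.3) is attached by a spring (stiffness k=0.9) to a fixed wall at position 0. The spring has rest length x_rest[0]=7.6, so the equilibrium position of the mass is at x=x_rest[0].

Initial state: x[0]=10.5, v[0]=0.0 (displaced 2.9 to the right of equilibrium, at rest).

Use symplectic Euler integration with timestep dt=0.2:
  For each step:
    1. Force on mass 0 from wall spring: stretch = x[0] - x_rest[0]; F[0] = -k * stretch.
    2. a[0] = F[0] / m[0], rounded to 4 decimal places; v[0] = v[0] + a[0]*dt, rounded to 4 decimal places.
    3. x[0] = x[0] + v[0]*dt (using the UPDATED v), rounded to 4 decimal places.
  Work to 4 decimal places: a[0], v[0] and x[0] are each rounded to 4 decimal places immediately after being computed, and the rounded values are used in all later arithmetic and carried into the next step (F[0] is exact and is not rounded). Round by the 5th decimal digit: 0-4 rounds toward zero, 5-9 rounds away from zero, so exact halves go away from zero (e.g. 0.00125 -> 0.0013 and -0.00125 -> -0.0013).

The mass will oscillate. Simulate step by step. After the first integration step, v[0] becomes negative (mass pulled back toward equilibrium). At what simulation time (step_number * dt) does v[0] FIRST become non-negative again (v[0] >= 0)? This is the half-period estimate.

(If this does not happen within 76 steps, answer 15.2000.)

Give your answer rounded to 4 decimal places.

Step 0: x=[10.5000] v=[0.0000]
Step 1: x=[10.4546] v=[-0.2270]
Step 2: x=[10.3645] v=[-0.4504]
Step 3: x=[10.2311] v=[-0.6668]
Step 4: x=[10.0566] v=[-0.8727]
Step 5: x=[9.8436] v=[-1.0650]
Step 6: x=[9.5955] v=[-1.2406]
Step 7: x=[9.3161] v=[-1.3968]
Step 8: x=[9.0099] v=[-1.5311]
Step 9: x=[8.6816] v=[-1.6414]
Step 10: x=[8.3364] v=[-1.7260]
Step 11: x=[7.9797] v=[-1.7836]
Step 12: x=[7.6170] v=[-1.8133]
Step 13: x=[7.2541] v=[-1.8146]
Step 14: x=[6.8966] v=[-1.7875]
Step 15: x=[6.5501] v=[-1.7325]
Step 16: x=[6.2200] v=[-1.6503]
Step 17: x=[5.9115] v=[-1.5423]
Step 18: x=[5.6295] v=[-1.4102]
Step 19: x=[5.3783] v=[-1.2560]
Step 20: x=[5.1619] v=[-1.0821]
Step 21: x=[4.9836] v=[-0.8913]
Step 22: x=[4.8463] v=[-0.6865]
Step 23: x=[4.7521] v=[-0.4710]
Step 24: x=[4.7025] v=[-0.2481]
Step 25: x=[4.6982] v=[-0.0213]
Step 26: x=[4.7394] v=[0.2058]
First v>=0 after going negative at step 26, time=5.2000

Answer: 5.2000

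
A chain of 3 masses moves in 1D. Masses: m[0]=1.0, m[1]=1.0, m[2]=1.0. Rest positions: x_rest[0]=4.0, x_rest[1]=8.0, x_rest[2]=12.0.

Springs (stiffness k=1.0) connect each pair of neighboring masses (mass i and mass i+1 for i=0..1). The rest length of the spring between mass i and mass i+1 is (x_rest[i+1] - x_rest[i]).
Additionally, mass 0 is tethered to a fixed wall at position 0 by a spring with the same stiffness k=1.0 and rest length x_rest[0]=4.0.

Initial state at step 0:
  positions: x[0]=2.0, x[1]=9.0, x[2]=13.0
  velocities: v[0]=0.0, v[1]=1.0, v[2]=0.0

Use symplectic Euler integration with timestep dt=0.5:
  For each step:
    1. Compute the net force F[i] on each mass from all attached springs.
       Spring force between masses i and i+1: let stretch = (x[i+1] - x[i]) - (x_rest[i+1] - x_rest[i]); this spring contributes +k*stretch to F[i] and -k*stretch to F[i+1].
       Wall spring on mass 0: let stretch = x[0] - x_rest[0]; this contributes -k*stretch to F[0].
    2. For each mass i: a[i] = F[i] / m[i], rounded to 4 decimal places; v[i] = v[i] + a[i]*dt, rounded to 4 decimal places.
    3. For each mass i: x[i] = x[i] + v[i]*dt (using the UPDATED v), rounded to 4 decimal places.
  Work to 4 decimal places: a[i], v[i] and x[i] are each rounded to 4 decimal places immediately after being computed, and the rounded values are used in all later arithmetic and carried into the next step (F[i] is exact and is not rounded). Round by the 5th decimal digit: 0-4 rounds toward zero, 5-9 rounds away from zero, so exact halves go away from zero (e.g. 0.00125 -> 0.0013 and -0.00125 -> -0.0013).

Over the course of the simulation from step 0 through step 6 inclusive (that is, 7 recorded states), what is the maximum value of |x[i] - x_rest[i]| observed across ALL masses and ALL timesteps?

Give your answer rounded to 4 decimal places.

Step 0: x=[2.0000 9.0000 13.0000] v=[0.0000 1.0000 0.0000]
Step 1: x=[3.2500 8.7500 13.0000] v=[2.5000 -0.5000 0.0000]
Step 2: x=[5.0625 8.1875 12.9375] v=[3.6250 -1.1250 -0.1250]
Step 3: x=[6.3907 8.0313 12.6875] v=[2.6563 -0.3125 -0.5000]
Step 4: x=[6.5314 8.6290 12.2735] v=[0.2813 1.1953 -0.8281]
Step 5: x=[5.5636 9.6134 11.9483] v=[-1.9356 1.9688 -0.6504]
Step 6: x=[4.2174 10.1691 12.0394] v=[-2.6925 1.1114 0.1822]
Max displacement = 2.5314

Answer: 2.5314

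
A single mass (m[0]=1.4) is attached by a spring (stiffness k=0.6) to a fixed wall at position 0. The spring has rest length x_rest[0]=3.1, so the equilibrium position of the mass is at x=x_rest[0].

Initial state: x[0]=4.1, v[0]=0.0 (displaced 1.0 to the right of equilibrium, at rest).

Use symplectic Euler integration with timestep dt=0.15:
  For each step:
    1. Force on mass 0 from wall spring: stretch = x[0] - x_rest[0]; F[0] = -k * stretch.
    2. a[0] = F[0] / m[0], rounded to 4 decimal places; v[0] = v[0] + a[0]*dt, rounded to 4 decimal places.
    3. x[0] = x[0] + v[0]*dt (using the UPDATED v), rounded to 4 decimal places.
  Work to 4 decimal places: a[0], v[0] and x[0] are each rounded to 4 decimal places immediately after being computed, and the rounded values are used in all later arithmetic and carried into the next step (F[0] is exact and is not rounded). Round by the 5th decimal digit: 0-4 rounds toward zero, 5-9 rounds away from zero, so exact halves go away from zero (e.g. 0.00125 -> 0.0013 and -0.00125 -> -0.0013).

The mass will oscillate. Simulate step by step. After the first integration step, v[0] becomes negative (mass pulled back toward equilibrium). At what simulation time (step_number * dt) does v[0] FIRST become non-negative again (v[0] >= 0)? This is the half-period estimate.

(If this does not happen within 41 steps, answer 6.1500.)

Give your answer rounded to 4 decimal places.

Answer: 4.8000

Derivation:
Step 0: x=[4.1000] v=[0.0000]
Step 1: x=[4.0904] v=[-0.0643]
Step 2: x=[4.0712] v=[-0.1280]
Step 3: x=[4.0426] v=[-0.1904]
Step 4: x=[4.0050] v=[-0.2510]
Step 5: x=[3.9586] v=[-0.3092]
Step 6: x=[3.9039] v=[-0.3644]
Step 7: x=[3.8415] v=[-0.4161]
Step 8: x=[3.7719] v=[-0.4638]
Step 9: x=[3.6959] v=[-0.5070]
Step 10: x=[3.6141] v=[-0.5453]
Step 11: x=[3.5274] v=[-0.5783]
Step 12: x=[3.4365] v=[-0.6058]
Step 13: x=[3.3424] v=[-0.6274]
Step 14: x=[3.2460] v=[-0.6430]
Step 15: x=[3.1481] v=[-0.6524]
Step 16: x=[3.0498] v=[-0.6555]
Step 17: x=[2.9520] v=[-0.6523]
Step 18: x=[2.8556] v=[-0.6428]
Step 19: x=[2.7615] v=[-0.6271]
Step 20: x=[2.6707] v=[-0.6053]
Step 21: x=[2.5840] v=[-0.5777]
Step 22: x=[2.5023] v=[-0.5445]
Step 23: x=[2.4264] v=[-0.5061]
Step 24: x=[2.3570] v=[-0.4628]
Step 25: x=[2.2948] v=[-0.4150]
Step 26: x=[2.2403] v=[-0.3632]
Step 27: x=[2.1941] v=[-0.3079]
Step 28: x=[2.1566] v=[-0.2497]
Step 29: x=[2.1282] v=[-0.1891]
Step 30: x=[2.1092] v=[-0.1266]
Step 31: x=[2.0998] v=[-0.0629]
Step 32: x=[2.1000] v=[0.0014]
First v>=0 after going negative at step 32, time=4.8000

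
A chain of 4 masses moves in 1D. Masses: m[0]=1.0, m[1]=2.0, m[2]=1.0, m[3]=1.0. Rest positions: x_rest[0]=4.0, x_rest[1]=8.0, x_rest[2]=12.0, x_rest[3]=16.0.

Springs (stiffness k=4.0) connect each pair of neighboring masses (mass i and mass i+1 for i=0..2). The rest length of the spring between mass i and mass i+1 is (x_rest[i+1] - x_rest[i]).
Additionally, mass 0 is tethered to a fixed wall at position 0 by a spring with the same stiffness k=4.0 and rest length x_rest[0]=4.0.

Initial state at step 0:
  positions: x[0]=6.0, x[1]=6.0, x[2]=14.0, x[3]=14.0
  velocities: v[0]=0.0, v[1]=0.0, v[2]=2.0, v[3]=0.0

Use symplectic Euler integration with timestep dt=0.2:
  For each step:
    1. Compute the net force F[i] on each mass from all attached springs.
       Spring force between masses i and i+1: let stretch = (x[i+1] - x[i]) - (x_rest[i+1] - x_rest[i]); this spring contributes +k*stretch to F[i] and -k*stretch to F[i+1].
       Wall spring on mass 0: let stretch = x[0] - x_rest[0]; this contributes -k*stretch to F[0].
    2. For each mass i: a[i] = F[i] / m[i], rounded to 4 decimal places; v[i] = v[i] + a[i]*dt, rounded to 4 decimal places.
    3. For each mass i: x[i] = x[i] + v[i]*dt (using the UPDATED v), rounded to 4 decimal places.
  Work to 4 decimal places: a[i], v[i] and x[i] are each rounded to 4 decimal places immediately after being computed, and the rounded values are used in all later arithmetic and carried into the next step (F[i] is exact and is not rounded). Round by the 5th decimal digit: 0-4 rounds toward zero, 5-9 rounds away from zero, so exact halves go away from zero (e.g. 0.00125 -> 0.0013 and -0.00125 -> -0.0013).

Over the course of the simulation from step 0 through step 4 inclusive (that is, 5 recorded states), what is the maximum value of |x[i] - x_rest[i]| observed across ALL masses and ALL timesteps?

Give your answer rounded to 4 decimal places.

Step 0: x=[6.0000 6.0000 14.0000 14.0000] v=[0.0000 0.0000 2.0000 0.0000]
Step 1: x=[5.0400 6.6400 13.1200 14.6400] v=[-4.8000 3.2000 -4.4000 3.2000]
Step 2: x=[3.5296 7.6704 11.4464 15.6768] v=[-7.5520 5.1520 -8.3680 5.1840]
Step 3: x=[2.1170 8.6716 9.8455 16.6767] v=[-7.0630 5.0061 -8.0045 4.9997]
Step 4: x=[1.4144 9.2424 9.1498 17.2236] v=[-3.5129 2.8538 -3.4787 2.7347]
Max displacement = 2.8502

Answer: 2.8502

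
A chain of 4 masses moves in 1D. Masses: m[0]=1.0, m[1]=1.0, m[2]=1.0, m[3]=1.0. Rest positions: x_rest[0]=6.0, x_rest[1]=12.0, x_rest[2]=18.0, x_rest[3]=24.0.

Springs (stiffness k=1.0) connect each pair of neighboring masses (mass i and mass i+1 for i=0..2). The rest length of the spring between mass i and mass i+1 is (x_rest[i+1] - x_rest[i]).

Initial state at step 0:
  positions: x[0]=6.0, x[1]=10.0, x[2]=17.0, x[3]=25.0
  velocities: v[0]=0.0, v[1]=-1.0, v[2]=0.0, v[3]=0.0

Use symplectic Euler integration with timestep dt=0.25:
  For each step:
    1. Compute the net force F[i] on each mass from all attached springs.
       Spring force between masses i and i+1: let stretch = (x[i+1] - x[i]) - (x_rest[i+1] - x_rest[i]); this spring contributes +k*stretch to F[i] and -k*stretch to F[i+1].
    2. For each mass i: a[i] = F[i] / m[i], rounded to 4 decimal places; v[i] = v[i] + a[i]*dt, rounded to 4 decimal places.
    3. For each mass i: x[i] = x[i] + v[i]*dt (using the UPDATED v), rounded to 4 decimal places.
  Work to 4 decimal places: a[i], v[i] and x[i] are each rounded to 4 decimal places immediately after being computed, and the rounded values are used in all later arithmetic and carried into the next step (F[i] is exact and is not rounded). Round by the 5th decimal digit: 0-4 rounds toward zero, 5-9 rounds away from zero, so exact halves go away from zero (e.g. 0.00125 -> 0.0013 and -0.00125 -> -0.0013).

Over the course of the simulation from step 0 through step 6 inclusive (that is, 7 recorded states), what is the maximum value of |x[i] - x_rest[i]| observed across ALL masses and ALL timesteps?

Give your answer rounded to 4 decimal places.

Answer: 2.0625

Derivation:
Step 0: x=[6.0000 10.0000 17.0000 25.0000] v=[0.0000 -1.0000 0.0000 0.0000]
Step 1: x=[5.8750 9.9375 17.0625 24.8750] v=[-0.5000 -0.2500 0.2500 -0.5000]
Step 2: x=[5.6289 10.0664 17.1680 24.6367] v=[-0.9844 0.5156 0.4219 -0.9531]
Step 3: x=[5.2852 10.3618 17.2964 24.3066] v=[-1.3750 1.1816 0.5137 -1.3203]
Step 4: x=[4.8837 10.7733 17.4296 23.9134] v=[-1.6059 1.6461 0.5326 -1.5729]
Step 5: x=[4.4753 11.2328 17.5520 23.4899] v=[-1.6335 1.8378 0.4895 -1.6939]
Step 6: x=[4.1143 11.6649 17.6506 23.0703] v=[-1.4441 1.7282 0.3942 -1.6784]
Max displacement = 2.0625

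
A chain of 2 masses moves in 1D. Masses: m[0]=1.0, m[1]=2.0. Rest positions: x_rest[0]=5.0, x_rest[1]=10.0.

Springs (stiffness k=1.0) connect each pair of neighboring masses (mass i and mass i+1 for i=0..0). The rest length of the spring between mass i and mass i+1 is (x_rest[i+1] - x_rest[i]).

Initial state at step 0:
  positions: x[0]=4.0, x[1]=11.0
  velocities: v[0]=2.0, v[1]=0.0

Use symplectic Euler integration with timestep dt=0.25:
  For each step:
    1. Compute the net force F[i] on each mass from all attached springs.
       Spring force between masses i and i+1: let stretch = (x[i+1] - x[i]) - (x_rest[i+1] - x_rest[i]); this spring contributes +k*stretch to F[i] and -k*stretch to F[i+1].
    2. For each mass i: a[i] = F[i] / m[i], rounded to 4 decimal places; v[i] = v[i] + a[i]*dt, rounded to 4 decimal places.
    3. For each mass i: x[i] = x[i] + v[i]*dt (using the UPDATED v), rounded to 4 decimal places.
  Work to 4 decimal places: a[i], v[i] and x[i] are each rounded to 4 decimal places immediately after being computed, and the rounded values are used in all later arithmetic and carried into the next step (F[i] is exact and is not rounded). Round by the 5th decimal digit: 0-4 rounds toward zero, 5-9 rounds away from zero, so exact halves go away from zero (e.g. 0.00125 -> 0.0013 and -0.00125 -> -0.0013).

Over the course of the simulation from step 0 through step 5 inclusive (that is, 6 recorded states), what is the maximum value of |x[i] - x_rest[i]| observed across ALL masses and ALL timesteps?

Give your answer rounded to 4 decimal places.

Step 0: x=[4.0000 11.0000] v=[2.0000 0.0000]
Step 1: x=[4.6250 10.9375] v=[2.5000 -0.2500]
Step 2: x=[5.3320 10.8340] v=[2.8281 -0.4141]
Step 3: x=[6.0704 10.7148] v=[2.9536 -0.4769]
Step 4: x=[6.7866 10.6067] v=[2.8647 -0.4325]
Step 5: x=[7.4290 10.5355] v=[2.5697 -0.2850]
Max displacement = 2.4290

Answer: 2.4290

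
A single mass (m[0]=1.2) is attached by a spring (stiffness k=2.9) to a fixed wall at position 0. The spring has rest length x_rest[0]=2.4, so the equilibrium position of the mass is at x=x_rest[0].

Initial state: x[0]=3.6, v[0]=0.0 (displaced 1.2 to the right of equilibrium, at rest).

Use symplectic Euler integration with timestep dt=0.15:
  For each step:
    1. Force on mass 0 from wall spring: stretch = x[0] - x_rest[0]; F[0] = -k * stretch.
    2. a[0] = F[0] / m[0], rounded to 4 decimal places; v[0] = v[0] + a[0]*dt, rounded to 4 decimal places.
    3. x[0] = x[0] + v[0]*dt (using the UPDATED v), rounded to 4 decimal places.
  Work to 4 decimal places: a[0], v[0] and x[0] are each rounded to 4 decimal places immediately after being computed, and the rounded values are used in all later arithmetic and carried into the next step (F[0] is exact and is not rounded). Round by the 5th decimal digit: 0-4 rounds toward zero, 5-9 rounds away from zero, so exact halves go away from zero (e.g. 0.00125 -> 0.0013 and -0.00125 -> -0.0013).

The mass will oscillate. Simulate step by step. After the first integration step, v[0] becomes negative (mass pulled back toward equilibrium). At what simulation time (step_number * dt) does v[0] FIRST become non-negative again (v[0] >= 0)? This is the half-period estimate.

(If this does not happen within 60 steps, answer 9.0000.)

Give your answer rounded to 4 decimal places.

Answer: 2.1000

Derivation:
Step 0: x=[3.6000] v=[0.0000]
Step 1: x=[3.5348] v=[-0.4350]
Step 2: x=[3.4078] v=[-0.8464]
Step 3: x=[3.2260] v=[-1.2117]
Step 4: x=[2.9993] v=[-1.5111]
Step 5: x=[2.7401] v=[-1.7283]
Step 6: x=[2.4624] v=[-1.8516]
Step 7: x=[2.1813] v=[-1.8742]
Step 8: x=[1.9121] v=[-1.7949]
Step 9: x=[1.6694] v=[-1.6180]
Step 10: x=[1.4664] v=[-1.3532]
Step 11: x=[1.3142] v=[-1.0148]
Step 12: x=[1.2210] v=[-0.6212]
Step 13: x=[1.1919] v=[-0.1938]
Step 14: x=[1.2285] v=[0.2441]
First v>=0 after going negative at step 14, time=2.1000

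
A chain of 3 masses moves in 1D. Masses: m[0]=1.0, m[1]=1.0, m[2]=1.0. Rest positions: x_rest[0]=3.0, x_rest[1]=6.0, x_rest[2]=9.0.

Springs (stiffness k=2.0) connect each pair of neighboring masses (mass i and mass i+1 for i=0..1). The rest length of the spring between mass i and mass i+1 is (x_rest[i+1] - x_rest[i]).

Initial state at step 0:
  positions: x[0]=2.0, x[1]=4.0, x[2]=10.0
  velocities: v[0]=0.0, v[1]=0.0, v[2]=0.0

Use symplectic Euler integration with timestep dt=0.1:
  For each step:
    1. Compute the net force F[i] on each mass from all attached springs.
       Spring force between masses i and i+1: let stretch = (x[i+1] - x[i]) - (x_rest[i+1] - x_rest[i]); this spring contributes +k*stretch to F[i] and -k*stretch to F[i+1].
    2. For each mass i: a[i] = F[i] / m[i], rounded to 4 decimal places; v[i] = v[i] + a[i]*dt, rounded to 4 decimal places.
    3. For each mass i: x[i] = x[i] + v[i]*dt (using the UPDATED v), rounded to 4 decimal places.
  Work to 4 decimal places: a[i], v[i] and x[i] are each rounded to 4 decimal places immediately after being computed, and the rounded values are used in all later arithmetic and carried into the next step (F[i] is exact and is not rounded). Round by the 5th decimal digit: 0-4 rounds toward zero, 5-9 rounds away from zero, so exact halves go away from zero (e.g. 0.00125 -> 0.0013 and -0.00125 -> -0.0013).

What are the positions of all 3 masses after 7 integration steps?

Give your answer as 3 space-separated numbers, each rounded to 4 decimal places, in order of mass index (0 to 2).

Step 0: x=[2.0000 4.0000 10.0000] v=[0.0000 0.0000 0.0000]
Step 1: x=[1.9800 4.0800 9.9400] v=[-0.2000 0.8000 -0.6000]
Step 2: x=[1.9420 4.2352 9.8228] v=[-0.3800 1.5520 -1.1720]
Step 3: x=[1.8899 4.4563 9.6539] v=[-0.5214 2.2109 -1.6895]
Step 4: x=[1.8291 4.7300 9.4410] v=[-0.6081 2.7371 -2.1290]
Step 5: x=[1.7663 5.0399 9.1939] v=[-0.6279 3.0991 -2.4712]
Step 6: x=[1.7090 5.3674 8.9237] v=[-0.5732 3.2752 -2.7020]
Step 7: x=[1.6649 5.6929 8.6424] v=[-0.4415 3.2548 -2.8133]

Answer: 1.6649 5.6929 8.6424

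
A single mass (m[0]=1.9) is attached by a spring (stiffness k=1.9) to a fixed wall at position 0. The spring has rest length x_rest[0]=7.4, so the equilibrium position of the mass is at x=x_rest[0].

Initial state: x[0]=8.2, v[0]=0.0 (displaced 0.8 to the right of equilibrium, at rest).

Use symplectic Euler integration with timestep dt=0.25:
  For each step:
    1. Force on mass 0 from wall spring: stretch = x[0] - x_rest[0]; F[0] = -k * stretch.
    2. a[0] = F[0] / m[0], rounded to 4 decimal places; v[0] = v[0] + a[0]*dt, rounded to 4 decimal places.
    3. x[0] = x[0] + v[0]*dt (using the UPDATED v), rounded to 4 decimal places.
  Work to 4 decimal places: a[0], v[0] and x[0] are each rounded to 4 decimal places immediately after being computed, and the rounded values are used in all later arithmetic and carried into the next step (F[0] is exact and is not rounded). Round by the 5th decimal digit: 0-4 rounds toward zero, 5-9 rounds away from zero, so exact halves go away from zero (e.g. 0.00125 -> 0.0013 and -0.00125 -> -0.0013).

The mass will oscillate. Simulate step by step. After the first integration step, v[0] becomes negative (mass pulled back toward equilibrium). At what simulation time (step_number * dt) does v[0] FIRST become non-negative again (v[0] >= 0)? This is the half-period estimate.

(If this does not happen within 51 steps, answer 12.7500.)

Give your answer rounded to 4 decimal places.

Answer: 3.2500

Derivation:
Step 0: x=[8.2000] v=[0.0000]
Step 1: x=[8.1500] v=[-0.2000]
Step 2: x=[8.0531] v=[-0.3875]
Step 3: x=[7.9154] v=[-0.5508]
Step 4: x=[7.7455] v=[-0.6797]
Step 5: x=[7.5540] v=[-0.7661]
Step 6: x=[7.3529] v=[-0.8046]
Step 7: x=[7.1547] v=[-0.7928]
Step 8: x=[6.9718] v=[-0.7315]
Step 9: x=[6.8157] v=[-0.6245]
Step 10: x=[6.6961] v=[-0.4784]
Step 11: x=[6.6205] v=[-0.3024]
Step 12: x=[6.5936] v=[-0.1075]
Step 13: x=[6.6171] v=[0.0941]
First v>=0 after going negative at step 13, time=3.2500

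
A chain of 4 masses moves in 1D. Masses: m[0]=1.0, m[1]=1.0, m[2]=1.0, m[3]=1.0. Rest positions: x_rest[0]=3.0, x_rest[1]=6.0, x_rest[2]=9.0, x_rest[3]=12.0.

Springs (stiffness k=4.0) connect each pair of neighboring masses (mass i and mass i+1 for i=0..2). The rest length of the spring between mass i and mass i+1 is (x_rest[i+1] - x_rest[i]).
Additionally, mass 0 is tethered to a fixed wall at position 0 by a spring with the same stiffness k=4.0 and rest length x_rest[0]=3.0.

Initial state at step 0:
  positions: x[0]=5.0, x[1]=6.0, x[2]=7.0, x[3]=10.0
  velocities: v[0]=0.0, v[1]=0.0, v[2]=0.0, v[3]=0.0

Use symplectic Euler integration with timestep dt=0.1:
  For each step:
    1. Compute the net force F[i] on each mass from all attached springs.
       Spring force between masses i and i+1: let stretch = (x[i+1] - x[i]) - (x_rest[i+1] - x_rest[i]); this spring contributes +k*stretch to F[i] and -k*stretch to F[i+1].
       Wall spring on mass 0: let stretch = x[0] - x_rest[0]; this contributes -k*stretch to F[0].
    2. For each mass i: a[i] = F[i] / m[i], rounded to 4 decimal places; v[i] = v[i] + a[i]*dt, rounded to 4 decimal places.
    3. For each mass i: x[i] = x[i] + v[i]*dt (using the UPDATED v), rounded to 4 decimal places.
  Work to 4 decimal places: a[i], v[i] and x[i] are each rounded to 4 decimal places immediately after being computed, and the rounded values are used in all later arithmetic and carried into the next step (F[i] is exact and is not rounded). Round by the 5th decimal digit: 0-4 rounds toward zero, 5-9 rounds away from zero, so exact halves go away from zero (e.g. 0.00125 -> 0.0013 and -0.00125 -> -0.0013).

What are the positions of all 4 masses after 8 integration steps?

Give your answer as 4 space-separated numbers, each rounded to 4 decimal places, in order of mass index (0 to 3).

Answer: 1.4483 5.5339 8.7553 10.5116

Derivation:
Step 0: x=[5.0000 6.0000 7.0000 10.0000] v=[0.0000 0.0000 0.0000 0.0000]
Step 1: x=[4.8400 6.0000 7.0800 10.0000] v=[-1.6000 0.0000 0.8000 0.0000]
Step 2: x=[4.5328 5.9968 7.2336 10.0032] v=[-3.0720 -0.0320 1.5360 0.0320]
Step 3: x=[4.1029 5.9845 7.4485 10.0156] v=[-4.2995 -0.1229 2.1491 0.1242]
Step 4: x=[3.5841 5.9555 7.7075 10.0453] v=[-5.1880 -0.2899 2.5903 0.2974]
Step 5: x=[3.0168 5.9017 7.9900 10.1015] v=[-5.6731 -0.5377 2.8246 0.5623]
Step 6: x=[2.4442 5.8161 8.2734 10.1933] v=[-5.7259 -0.8563 2.8339 0.9177]
Step 7: x=[1.9087 5.6939 8.5353 10.3283] v=[-5.3548 -1.2221 2.6189 1.3497]
Step 8: x=[1.4483 5.5339 8.7553 10.5116] v=[-4.6042 -1.5996 2.1995 1.8325]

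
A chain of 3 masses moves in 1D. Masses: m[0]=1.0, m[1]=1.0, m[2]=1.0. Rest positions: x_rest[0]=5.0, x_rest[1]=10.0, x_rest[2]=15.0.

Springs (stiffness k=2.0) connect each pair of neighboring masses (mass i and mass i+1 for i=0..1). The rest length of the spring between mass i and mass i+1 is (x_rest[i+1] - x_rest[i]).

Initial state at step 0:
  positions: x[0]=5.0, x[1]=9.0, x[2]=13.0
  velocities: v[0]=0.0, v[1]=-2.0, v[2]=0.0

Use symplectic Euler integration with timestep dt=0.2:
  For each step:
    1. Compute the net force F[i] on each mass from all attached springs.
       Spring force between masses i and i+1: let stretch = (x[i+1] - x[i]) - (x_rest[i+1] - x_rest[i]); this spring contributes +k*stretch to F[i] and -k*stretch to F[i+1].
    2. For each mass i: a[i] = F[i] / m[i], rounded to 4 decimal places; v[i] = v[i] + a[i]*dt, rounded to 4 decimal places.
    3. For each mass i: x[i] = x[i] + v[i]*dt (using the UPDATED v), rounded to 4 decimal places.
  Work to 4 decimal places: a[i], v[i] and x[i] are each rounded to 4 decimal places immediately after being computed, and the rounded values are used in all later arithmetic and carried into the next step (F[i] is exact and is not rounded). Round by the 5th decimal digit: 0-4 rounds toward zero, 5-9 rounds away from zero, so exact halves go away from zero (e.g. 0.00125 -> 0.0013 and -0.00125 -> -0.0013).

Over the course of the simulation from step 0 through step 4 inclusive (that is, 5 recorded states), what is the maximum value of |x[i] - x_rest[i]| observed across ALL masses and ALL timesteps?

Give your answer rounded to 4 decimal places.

Answer: 2.0485

Derivation:
Step 0: x=[5.0000 9.0000 13.0000] v=[0.0000 -2.0000 0.0000]
Step 1: x=[4.9200 8.6000 13.0800] v=[-0.4000 -2.0000 0.4000]
Step 2: x=[4.7344 8.2640 13.2016] v=[-0.9280 -1.6800 0.6080]
Step 3: x=[4.4312 8.0406 13.3282] v=[-1.5162 -1.1168 0.6330]
Step 4: x=[4.0167 7.9515 13.4318] v=[-2.0724 -0.4455 0.5180]
Max displacement = 2.0485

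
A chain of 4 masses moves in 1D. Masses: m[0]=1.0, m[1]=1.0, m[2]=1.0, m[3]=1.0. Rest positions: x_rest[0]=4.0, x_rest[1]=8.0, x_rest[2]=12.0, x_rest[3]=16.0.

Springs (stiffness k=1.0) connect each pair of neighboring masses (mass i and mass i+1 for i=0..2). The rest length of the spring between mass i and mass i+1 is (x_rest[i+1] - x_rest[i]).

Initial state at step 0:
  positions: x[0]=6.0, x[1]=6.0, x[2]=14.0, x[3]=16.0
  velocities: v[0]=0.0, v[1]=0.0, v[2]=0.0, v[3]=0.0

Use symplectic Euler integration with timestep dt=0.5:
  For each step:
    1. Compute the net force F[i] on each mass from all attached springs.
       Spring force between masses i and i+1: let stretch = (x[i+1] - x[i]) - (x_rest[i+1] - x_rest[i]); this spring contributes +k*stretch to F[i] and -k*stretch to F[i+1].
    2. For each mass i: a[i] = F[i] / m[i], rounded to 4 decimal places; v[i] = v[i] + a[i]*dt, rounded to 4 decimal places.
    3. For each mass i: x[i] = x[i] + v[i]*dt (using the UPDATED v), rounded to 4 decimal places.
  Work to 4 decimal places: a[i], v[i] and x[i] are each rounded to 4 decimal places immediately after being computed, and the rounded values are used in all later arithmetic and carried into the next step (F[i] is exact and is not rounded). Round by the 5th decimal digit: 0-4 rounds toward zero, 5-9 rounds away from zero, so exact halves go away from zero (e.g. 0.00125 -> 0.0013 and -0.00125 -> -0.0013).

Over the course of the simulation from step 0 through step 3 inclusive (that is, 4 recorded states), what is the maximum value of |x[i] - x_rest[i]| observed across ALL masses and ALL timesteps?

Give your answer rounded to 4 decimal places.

Step 0: x=[6.0000 6.0000 14.0000 16.0000] v=[0.0000 0.0000 0.0000 0.0000]
Step 1: x=[5.0000 8.0000 12.5000 16.5000] v=[-2.0000 4.0000 -3.0000 1.0000]
Step 2: x=[3.7500 10.3750 10.8750 17.0000] v=[-2.5000 4.7500 -3.2500 1.0000]
Step 3: x=[3.1563 11.2188 10.6563 16.9688] v=[-1.1875 1.6875 -0.4375 -0.0625]
Max displacement = 3.2188

Answer: 3.2188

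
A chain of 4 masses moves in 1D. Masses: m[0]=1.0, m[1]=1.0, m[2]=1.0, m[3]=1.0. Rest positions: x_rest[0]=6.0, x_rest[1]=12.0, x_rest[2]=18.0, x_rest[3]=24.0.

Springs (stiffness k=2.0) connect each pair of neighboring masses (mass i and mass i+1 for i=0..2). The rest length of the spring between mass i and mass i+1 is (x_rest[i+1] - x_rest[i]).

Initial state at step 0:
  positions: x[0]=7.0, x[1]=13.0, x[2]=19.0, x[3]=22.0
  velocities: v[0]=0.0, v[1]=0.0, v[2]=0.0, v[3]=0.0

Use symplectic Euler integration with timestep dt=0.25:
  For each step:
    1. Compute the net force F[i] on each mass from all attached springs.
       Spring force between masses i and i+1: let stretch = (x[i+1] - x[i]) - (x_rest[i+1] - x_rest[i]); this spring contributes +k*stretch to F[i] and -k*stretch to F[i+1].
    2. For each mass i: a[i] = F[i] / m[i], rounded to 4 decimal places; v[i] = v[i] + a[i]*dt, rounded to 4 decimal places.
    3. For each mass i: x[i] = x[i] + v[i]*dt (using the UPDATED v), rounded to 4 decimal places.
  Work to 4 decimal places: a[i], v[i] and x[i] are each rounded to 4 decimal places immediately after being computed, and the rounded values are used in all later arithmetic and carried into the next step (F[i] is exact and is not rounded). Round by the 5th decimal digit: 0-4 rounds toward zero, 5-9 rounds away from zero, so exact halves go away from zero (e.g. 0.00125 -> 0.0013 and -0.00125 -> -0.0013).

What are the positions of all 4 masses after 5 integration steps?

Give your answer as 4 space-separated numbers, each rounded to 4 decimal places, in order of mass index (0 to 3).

Answer: 6.8730 12.0546 16.9967 25.0757

Derivation:
Step 0: x=[7.0000 13.0000 19.0000 22.0000] v=[0.0000 0.0000 0.0000 0.0000]
Step 1: x=[7.0000 13.0000 18.6250 22.3750] v=[0.0000 0.0000 -1.5000 1.5000]
Step 2: x=[7.0000 12.9531 18.0156 23.0313] v=[0.0000 -0.1875 -2.4375 2.6250]
Step 3: x=[6.9941 12.7949 17.4004 23.8106] v=[-0.0235 -0.6328 -2.4609 3.1172]
Step 4: x=[6.9633 12.4873 17.0108 24.5386] v=[-0.1231 -1.2305 -1.5586 2.9121]
Step 5: x=[6.8730 12.0546 16.9967 25.0757] v=[-0.3611 -1.7308 -0.0565 2.1482]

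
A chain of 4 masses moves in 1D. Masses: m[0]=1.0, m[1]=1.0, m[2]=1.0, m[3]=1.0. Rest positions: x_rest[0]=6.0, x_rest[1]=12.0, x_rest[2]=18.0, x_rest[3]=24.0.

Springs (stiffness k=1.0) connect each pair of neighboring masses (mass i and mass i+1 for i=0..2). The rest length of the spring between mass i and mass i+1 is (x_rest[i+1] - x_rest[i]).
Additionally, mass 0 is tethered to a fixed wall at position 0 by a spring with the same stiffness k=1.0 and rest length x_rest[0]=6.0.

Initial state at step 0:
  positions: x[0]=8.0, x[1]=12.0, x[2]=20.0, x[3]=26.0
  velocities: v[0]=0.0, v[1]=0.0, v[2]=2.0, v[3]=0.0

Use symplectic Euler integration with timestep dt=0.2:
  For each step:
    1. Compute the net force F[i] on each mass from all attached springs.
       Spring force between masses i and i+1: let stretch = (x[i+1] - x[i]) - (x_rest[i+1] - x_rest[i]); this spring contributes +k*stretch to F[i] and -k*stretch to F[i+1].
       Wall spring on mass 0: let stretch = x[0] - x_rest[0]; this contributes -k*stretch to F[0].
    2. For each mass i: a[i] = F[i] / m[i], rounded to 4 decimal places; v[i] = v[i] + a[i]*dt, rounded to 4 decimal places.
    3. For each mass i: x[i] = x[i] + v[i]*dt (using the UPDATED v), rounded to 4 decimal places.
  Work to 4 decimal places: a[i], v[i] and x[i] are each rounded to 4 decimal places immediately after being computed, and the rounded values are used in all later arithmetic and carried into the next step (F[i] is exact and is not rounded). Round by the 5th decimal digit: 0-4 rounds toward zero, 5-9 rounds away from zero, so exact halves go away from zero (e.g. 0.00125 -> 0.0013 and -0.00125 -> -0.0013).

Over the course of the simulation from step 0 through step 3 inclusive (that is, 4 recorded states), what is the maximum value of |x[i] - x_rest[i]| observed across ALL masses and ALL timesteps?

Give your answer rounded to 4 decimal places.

Step 0: x=[8.0000 12.0000 20.0000 26.0000] v=[0.0000 0.0000 2.0000 0.0000]
Step 1: x=[7.8400 12.1600 20.3200 26.0000] v=[-0.8000 0.8000 1.6000 0.0000]
Step 2: x=[7.5392 12.4736 20.5408 26.0128] v=[-1.5040 1.5680 1.1040 0.0640]
Step 3: x=[7.1342 12.9125 20.6578 26.0467] v=[-2.0250 2.1946 0.5850 0.1696]
Max displacement = 2.6578

Answer: 2.6578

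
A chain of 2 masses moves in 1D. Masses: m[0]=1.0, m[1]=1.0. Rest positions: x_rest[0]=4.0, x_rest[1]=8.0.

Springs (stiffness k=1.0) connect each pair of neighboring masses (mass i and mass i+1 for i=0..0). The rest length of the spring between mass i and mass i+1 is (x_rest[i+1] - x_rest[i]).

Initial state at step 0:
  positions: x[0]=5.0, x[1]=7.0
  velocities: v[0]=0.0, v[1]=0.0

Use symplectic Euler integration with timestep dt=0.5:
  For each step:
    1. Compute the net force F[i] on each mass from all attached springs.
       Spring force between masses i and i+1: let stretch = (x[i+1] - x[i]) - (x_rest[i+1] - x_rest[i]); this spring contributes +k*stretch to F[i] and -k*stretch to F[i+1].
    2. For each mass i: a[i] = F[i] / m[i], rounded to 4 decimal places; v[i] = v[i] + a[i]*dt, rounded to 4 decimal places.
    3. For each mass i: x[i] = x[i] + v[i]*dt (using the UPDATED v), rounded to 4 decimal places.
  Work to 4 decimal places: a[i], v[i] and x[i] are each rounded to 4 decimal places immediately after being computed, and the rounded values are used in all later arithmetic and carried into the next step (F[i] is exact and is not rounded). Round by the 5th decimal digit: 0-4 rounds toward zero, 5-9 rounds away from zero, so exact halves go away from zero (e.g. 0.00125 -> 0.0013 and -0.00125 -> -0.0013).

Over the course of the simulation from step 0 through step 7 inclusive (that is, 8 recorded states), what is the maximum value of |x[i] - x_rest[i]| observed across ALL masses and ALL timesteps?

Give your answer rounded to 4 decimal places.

Answer: 1.0625

Derivation:
Step 0: x=[5.0000 7.0000] v=[0.0000 0.0000]
Step 1: x=[4.5000 7.5000] v=[-1.0000 1.0000]
Step 2: x=[3.7500 8.2500] v=[-1.5000 1.5000]
Step 3: x=[3.1250 8.8750] v=[-1.2500 1.2500]
Step 4: x=[2.9375 9.0625] v=[-0.3750 0.3750]
Step 5: x=[3.2813 8.7188] v=[0.6875 -0.6875]
Step 6: x=[3.9845 8.0157] v=[1.4063 -1.4063]
Step 7: x=[4.6955 7.3048] v=[1.4219 -1.4219]
Max displacement = 1.0625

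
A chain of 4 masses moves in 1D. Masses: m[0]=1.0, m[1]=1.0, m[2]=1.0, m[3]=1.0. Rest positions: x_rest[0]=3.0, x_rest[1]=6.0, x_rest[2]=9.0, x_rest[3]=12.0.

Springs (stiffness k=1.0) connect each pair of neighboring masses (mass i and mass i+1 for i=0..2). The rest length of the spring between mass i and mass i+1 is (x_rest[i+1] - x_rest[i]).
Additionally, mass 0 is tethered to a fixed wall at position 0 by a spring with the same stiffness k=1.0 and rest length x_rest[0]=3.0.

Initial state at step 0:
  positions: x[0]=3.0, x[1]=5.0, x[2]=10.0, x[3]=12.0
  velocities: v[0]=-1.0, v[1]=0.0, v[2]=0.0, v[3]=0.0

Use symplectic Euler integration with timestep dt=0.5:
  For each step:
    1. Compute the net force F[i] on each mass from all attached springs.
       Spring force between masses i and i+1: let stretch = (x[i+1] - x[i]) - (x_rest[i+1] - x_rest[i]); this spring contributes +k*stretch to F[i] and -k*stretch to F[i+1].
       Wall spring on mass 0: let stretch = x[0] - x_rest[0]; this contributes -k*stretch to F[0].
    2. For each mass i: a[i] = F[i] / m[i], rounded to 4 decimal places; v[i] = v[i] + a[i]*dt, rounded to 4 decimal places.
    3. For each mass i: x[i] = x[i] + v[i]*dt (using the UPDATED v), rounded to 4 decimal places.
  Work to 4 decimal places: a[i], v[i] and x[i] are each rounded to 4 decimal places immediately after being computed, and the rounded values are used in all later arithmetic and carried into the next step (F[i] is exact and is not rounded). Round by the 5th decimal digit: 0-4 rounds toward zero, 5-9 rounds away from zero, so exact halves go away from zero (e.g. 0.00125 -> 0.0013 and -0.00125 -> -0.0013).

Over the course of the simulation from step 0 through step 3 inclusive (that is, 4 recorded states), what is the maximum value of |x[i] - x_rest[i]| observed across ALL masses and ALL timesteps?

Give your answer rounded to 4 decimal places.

Step 0: x=[3.0000 5.0000 10.0000 12.0000] v=[-1.0000 0.0000 0.0000 0.0000]
Step 1: x=[2.2500 5.7500 9.2500 12.2500] v=[-1.5000 1.5000 -1.5000 0.5000]
Step 2: x=[1.8125 6.5000 8.3750 12.5000] v=[-0.8750 1.5000 -1.7500 0.5000]
Step 3: x=[2.0938 6.5469 8.0625 12.4688] v=[0.5625 0.0938 -0.6250 -0.0625]
Max displacement = 1.1875

Answer: 1.1875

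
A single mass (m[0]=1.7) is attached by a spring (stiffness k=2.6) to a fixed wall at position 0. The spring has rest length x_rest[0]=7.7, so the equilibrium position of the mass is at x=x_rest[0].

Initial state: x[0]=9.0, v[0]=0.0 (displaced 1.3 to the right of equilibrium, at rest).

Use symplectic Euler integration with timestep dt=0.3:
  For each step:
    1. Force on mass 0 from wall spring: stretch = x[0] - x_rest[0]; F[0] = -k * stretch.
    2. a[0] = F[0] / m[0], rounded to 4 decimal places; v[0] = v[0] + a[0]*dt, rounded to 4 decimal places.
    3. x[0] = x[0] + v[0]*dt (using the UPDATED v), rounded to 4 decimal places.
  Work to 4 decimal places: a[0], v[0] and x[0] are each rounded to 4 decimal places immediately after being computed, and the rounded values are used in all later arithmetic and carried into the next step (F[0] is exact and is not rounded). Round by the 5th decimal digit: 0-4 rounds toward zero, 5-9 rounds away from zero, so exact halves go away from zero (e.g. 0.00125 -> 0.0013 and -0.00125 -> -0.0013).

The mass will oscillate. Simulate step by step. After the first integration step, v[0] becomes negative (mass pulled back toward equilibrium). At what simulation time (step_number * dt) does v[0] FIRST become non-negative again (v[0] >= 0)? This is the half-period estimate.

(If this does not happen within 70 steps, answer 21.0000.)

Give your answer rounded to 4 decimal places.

Step 0: x=[9.0000] v=[0.0000]
Step 1: x=[8.8211] v=[-0.5965]
Step 2: x=[8.4878] v=[-1.1109]
Step 3: x=[8.0461] v=[-1.4724]
Step 4: x=[7.5567] v=[-1.6312]
Step 5: x=[7.0871] v=[-1.5654]
Step 6: x=[6.7018] v=[-1.2842]
Step 7: x=[6.4539] v=[-0.8262]
Step 8: x=[6.3776] v=[-0.2545]
Step 9: x=[6.4833] v=[0.3523]
First v>=0 after going negative at step 9, time=2.7000

Answer: 2.7000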